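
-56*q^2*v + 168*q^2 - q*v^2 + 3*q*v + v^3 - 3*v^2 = (-8*q + v)*(7*q + v)*(v - 3)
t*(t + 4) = t^2 + 4*t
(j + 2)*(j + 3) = j^2 + 5*j + 6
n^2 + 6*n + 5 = (n + 1)*(n + 5)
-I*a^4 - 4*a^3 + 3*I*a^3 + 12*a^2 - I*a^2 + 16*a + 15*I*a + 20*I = (a - 4)*(a - 5*I)*(a + I)*(-I*a - I)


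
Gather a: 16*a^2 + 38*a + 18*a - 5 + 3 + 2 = 16*a^2 + 56*a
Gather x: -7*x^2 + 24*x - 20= -7*x^2 + 24*x - 20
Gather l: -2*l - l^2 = -l^2 - 2*l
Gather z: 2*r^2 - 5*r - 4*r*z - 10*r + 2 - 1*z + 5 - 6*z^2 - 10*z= 2*r^2 - 15*r - 6*z^2 + z*(-4*r - 11) + 7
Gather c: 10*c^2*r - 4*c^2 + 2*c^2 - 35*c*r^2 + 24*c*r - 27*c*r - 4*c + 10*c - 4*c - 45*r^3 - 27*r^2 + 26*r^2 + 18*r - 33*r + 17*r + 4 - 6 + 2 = c^2*(10*r - 2) + c*(-35*r^2 - 3*r + 2) - 45*r^3 - r^2 + 2*r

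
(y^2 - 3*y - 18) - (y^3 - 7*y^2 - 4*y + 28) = -y^3 + 8*y^2 + y - 46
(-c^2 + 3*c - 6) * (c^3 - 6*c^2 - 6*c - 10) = -c^5 + 9*c^4 - 18*c^3 + 28*c^2 + 6*c + 60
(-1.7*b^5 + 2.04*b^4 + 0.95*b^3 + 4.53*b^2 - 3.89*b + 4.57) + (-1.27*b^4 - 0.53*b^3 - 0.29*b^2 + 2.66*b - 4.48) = -1.7*b^5 + 0.77*b^4 + 0.42*b^3 + 4.24*b^2 - 1.23*b + 0.0899999999999999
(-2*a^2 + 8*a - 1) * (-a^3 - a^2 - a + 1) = 2*a^5 - 6*a^4 - 5*a^3 - 9*a^2 + 9*a - 1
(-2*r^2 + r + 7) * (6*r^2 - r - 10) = -12*r^4 + 8*r^3 + 61*r^2 - 17*r - 70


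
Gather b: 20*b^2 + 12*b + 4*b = 20*b^2 + 16*b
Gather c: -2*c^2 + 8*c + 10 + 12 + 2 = -2*c^2 + 8*c + 24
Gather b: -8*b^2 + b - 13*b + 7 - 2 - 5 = -8*b^2 - 12*b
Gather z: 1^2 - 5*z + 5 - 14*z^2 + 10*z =-14*z^2 + 5*z + 6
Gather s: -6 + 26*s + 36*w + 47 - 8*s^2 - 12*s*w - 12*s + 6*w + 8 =-8*s^2 + s*(14 - 12*w) + 42*w + 49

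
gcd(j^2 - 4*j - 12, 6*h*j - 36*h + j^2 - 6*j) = j - 6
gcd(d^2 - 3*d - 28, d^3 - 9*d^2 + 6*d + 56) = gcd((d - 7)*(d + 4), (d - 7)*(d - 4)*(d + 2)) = d - 7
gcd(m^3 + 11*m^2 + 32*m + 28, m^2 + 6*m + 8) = m + 2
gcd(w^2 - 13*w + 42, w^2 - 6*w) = w - 6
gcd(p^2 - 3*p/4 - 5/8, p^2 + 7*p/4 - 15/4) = p - 5/4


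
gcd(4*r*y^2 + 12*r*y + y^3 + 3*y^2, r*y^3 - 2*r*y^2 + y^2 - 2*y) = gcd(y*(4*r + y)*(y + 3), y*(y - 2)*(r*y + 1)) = y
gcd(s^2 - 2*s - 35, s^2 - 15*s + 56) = s - 7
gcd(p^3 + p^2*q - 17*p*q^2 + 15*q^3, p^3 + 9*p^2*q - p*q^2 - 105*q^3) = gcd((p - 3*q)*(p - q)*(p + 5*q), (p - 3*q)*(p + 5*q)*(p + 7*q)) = p^2 + 2*p*q - 15*q^2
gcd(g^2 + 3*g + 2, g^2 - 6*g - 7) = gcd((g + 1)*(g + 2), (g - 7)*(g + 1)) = g + 1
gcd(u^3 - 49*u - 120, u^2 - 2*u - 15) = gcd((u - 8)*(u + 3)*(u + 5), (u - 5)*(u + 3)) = u + 3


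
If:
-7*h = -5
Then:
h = 5/7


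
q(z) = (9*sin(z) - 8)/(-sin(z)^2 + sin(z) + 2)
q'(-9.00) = -15.46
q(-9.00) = -8.26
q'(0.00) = 6.50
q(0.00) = -4.00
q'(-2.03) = -234.22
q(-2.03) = -53.55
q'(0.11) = 5.50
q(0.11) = -3.34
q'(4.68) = -667107.52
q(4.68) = -10803.30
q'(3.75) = -25.75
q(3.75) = -11.93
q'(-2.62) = -19.98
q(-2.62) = -9.96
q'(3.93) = -47.57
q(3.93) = -18.26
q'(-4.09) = -2.38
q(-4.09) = -0.32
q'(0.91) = 2.48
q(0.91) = -0.41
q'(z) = (2*sin(z)*cos(z) - cos(z))*(9*sin(z) - 8)/(-sin(z)^2 + sin(z) + 2)^2 + 9*cos(z)/(-sin(z)^2 + sin(z) + 2) = (9*sin(z)^2 - 16*sin(z) + 26)*cos(z)/(sin(z) + cos(z)^2 + 1)^2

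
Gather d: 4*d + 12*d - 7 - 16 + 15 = 16*d - 8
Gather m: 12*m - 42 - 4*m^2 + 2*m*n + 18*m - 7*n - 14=-4*m^2 + m*(2*n + 30) - 7*n - 56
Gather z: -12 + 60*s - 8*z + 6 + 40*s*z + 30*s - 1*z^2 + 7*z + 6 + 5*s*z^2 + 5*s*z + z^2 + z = 5*s*z^2 + 45*s*z + 90*s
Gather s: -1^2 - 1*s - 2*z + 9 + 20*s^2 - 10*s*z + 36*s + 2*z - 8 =20*s^2 + s*(35 - 10*z)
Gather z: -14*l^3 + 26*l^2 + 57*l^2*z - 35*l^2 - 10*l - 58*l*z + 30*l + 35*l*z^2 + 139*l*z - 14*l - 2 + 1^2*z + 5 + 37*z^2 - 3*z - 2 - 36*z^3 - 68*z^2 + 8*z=-14*l^3 - 9*l^2 + 6*l - 36*z^3 + z^2*(35*l - 31) + z*(57*l^2 + 81*l + 6) + 1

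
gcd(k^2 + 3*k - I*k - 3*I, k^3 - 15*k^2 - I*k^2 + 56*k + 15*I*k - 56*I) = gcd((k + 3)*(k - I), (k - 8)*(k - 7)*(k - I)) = k - I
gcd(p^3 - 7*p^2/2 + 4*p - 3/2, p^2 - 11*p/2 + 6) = p - 3/2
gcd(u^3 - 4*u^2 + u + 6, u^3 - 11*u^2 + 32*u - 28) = u - 2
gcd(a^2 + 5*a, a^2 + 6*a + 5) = a + 5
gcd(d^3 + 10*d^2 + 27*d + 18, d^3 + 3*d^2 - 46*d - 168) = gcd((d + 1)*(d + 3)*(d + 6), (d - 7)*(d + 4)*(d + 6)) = d + 6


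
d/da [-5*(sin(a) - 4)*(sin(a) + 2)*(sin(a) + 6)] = 5*(-3*sin(a)^2 - 8*sin(a) + 20)*cos(a)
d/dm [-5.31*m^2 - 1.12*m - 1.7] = -10.62*m - 1.12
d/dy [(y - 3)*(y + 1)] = 2*y - 2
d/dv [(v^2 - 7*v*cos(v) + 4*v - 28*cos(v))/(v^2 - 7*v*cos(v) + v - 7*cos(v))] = -3/(v^2 + 2*v + 1)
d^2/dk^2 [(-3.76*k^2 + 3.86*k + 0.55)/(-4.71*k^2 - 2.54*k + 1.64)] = (-261.22602*k^3 + 101.054934*k^2 - 218.376324*k - 27.52624)/(104.487111*k^6 + 169.042842*k^5 - 17.984664*k^4 - 101.332792*k^3 + 6.262176*k^2 + 20.494752*k - 4.410944)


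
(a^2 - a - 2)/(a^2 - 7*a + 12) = (a^2 - a - 2)/(a^2 - 7*a + 12)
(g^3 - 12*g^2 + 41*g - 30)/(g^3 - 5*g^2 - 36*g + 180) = (g - 1)/(g + 6)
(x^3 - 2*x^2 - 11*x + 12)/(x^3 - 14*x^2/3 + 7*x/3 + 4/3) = 3*(x + 3)/(3*x + 1)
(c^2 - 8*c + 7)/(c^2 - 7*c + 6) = (c - 7)/(c - 6)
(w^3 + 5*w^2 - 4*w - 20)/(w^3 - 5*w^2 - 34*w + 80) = (w + 2)/(w - 8)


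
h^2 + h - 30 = (h - 5)*(h + 6)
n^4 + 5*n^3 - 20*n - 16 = (n - 2)*(n + 1)*(n + 2)*(n + 4)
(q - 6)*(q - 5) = q^2 - 11*q + 30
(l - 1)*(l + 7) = l^2 + 6*l - 7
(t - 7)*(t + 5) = t^2 - 2*t - 35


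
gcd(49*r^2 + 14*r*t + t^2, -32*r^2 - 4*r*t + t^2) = 1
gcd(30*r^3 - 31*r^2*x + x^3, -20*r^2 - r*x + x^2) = -5*r + x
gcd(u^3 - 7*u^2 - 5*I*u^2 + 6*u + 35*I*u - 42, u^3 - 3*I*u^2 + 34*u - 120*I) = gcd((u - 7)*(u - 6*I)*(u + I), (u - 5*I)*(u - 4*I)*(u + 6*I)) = 1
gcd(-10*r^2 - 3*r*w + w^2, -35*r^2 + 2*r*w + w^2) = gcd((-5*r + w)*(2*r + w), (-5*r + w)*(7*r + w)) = 5*r - w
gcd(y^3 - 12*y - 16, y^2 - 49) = 1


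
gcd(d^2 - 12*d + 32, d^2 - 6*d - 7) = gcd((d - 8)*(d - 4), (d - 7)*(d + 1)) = 1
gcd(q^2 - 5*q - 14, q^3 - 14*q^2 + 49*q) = q - 7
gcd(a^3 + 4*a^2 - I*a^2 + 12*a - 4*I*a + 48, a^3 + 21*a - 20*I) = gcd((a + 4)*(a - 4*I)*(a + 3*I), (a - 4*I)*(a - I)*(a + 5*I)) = a - 4*I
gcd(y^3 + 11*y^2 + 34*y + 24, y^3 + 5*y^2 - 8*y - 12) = y^2 + 7*y + 6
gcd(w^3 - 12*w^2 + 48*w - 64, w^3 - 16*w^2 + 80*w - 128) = w^2 - 8*w + 16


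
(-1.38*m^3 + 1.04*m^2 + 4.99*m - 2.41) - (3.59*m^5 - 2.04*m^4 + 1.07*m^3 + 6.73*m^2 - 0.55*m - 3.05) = -3.59*m^5 + 2.04*m^4 - 2.45*m^3 - 5.69*m^2 + 5.54*m + 0.64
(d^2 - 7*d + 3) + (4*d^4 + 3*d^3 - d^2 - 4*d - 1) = 4*d^4 + 3*d^3 - 11*d + 2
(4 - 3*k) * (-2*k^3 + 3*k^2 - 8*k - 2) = 6*k^4 - 17*k^3 + 36*k^2 - 26*k - 8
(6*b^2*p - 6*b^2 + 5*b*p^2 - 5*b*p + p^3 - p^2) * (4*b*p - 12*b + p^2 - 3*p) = 24*b^3*p^2 - 96*b^3*p + 72*b^3 + 26*b^2*p^3 - 104*b^2*p^2 + 78*b^2*p + 9*b*p^4 - 36*b*p^3 + 27*b*p^2 + p^5 - 4*p^4 + 3*p^3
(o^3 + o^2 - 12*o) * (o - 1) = o^4 - 13*o^2 + 12*o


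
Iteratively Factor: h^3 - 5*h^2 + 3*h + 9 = (h - 3)*(h^2 - 2*h - 3) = (h - 3)*(h + 1)*(h - 3)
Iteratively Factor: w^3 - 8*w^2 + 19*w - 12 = (w - 3)*(w^2 - 5*w + 4) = (w - 3)*(w - 1)*(w - 4)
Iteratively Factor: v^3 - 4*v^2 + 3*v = (v - 1)*(v^2 - 3*v) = v*(v - 1)*(v - 3)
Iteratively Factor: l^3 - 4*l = (l - 2)*(l^2 + 2*l) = (l - 2)*(l + 2)*(l)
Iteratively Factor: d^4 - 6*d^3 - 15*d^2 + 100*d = (d)*(d^3 - 6*d^2 - 15*d + 100) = d*(d - 5)*(d^2 - d - 20) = d*(d - 5)*(d + 4)*(d - 5)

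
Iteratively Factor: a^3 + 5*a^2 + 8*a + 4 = (a + 2)*(a^2 + 3*a + 2) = (a + 2)^2*(a + 1)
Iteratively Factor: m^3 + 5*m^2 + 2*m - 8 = (m + 4)*(m^2 + m - 2) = (m + 2)*(m + 4)*(m - 1)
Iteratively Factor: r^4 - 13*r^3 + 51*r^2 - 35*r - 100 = (r + 1)*(r^3 - 14*r^2 + 65*r - 100) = (r - 5)*(r + 1)*(r^2 - 9*r + 20) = (r - 5)^2*(r + 1)*(r - 4)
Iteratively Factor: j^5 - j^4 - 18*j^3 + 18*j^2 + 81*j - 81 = (j + 3)*(j^4 - 4*j^3 - 6*j^2 + 36*j - 27) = (j - 3)*(j + 3)*(j^3 - j^2 - 9*j + 9) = (j - 3)*(j + 3)^2*(j^2 - 4*j + 3) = (j - 3)^2*(j + 3)^2*(j - 1)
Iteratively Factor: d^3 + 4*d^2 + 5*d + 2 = (d + 1)*(d^2 + 3*d + 2) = (d + 1)*(d + 2)*(d + 1)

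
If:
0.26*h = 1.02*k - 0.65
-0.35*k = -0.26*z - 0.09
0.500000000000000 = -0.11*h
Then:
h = -4.55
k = -0.52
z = -1.05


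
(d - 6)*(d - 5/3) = d^2 - 23*d/3 + 10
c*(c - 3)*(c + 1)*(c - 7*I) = c^4 - 2*c^3 - 7*I*c^3 - 3*c^2 + 14*I*c^2 + 21*I*c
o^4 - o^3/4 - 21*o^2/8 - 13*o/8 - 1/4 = (o - 2)*(o + 1/4)*(o + 1/2)*(o + 1)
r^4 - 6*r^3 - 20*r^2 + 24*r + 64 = (r - 8)*(r - 2)*(r + 2)^2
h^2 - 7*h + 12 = (h - 4)*(h - 3)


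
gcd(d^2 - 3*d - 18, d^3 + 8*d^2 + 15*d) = d + 3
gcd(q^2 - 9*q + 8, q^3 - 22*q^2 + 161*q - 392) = q - 8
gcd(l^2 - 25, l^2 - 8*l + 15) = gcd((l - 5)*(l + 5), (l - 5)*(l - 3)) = l - 5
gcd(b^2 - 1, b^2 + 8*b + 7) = b + 1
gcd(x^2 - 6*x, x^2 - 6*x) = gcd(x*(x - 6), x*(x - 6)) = x^2 - 6*x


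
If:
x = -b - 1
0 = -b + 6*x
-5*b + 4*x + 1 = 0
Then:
No Solution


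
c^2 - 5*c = c*(c - 5)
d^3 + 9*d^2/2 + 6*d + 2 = (d + 1/2)*(d + 2)^2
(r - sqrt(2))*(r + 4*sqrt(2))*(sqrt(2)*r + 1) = sqrt(2)*r^3 + 7*r^2 - 5*sqrt(2)*r - 8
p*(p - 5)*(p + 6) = p^3 + p^2 - 30*p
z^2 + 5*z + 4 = (z + 1)*(z + 4)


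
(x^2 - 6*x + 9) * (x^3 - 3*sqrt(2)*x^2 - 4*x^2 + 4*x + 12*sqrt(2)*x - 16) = x^5 - 10*x^4 - 3*sqrt(2)*x^4 + 37*x^3 + 30*sqrt(2)*x^3 - 99*sqrt(2)*x^2 - 76*x^2 + 132*x + 108*sqrt(2)*x - 144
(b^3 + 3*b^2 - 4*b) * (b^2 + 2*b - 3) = b^5 + 5*b^4 - b^3 - 17*b^2 + 12*b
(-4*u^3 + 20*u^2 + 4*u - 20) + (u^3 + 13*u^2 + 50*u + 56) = -3*u^3 + 33*u^2 + 54*u + 36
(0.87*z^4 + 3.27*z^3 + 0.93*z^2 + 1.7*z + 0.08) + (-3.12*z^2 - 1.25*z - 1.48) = 0.87*z^4 + 3.27*z^3 - 2.19*z^2 + 0.45*z - 1.4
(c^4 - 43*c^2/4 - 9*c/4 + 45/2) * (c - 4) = c^5 - 4*c^4 - 43*c^3/4 + 163*c^2/4 + 63*c/2 - 90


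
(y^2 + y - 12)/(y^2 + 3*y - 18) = (y + 4)/(y + 6)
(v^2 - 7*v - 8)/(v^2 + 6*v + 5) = (v - 8)/(v + 5)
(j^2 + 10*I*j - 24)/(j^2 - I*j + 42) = (j + 4*I)/(j - 7*I)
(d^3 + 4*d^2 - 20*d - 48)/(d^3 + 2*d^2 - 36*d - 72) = (d - 4)/(d - 6)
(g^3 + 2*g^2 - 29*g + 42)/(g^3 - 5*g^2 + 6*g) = (g + 7)/g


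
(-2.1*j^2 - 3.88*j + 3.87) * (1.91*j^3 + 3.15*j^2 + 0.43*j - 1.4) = -4.011*j^5 - 14.0258*j^4 - 5.7333*j^3 + 13.4621*j^2 + 7.0961*j - 5.418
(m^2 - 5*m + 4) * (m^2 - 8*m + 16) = m^4 - 13*m^3 + 60*m^2 - 112*m + 64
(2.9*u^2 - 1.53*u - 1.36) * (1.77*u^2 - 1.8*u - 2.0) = 5.133*u^4 - 7.9281*u^3 - 5.4532*u^2 + 5.508*u + 2.72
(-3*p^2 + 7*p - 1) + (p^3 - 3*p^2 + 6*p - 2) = p^3 - 6*p^2 + 13*p - 3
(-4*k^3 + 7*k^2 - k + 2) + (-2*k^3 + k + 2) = -6*k^3 + 7*k^2 + 4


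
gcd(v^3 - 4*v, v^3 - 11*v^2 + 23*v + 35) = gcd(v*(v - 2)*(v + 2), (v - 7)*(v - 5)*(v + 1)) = 1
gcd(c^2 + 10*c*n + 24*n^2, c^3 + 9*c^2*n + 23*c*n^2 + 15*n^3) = 1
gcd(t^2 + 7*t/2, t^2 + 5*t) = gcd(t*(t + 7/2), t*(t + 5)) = t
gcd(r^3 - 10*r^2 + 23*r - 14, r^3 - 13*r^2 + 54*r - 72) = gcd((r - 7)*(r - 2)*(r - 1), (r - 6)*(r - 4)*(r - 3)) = 1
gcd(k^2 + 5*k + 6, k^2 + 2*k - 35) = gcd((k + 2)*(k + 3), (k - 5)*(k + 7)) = 1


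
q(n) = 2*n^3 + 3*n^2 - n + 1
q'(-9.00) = 431.00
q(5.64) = 449.60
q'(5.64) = 223.70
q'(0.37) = 2.04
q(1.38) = 10.59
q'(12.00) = 935.00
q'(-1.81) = 7.80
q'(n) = 6*n^2 + 6*n - 1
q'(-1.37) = 2.04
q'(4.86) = 169.88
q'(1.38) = 18.71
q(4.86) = 296.58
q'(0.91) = 9.43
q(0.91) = 4.08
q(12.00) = 3877.00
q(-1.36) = 2.88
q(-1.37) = 2.86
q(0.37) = 1.14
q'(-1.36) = 1.94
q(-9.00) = -1205.00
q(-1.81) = 0.78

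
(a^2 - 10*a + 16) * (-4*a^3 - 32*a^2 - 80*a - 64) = -4*a^5 + 8*a^4 + 176*a^3 + 224*a^2 - 640*a - 1024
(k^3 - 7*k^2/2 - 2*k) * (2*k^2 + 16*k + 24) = 2*k^5 + 9*k^4 - 36*k^3 - 116*k^2 - 48*k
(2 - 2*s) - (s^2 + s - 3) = -s^2 - 3*s + 5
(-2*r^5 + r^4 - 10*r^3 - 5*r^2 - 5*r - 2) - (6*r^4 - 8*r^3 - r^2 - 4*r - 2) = -2*r^5 - 5*r^4 - 2*r^3 - 4*r^2 - r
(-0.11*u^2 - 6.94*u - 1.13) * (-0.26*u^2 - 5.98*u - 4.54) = 0.0286*u^4 + 2.4622*u^3 + 42.2944*u^2 + 38.265*u + 5.1302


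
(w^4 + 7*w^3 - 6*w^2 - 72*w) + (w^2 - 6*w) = w^4 + 7*w^3 - 5*w^2 - 78*w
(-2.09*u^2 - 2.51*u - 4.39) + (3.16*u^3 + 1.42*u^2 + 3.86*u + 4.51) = 3.16*u^3 - 0.67*u^2 + 1.35*u + 0.12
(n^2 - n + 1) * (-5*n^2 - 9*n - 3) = -5*n^4 - 4*n^3 + n^2 - 6*n - 3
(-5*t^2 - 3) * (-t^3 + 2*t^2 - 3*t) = 5*t^5 - 10*t^4 + 18*t^3 - 6*t^2 + 9*t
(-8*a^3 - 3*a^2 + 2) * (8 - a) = 8*a^4 - 61*a^3 - 24*a^2 - 2*a + 16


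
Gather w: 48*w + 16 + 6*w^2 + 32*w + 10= 6*w^2 + 80*w + 26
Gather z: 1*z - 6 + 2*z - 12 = 3*z - 18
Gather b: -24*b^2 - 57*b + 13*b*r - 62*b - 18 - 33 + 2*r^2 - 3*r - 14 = -24*b^2 + b*(13*r - 119) + 2*r^2 - 3*r - 65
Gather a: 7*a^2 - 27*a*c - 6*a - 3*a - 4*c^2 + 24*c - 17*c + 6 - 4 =7*a^2 + a*(-27*c - 9) - 4*c^2 + 7*c + 2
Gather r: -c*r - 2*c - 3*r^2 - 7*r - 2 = -2*c - 3*r^2 + r*(-c - 7) - 2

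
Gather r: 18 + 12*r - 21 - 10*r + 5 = 2*r + 2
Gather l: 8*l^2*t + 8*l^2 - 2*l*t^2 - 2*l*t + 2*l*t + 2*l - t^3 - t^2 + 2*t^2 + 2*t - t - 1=l^2*(8*t + 8) + l*(2 - 2*t^2) - t^3 + t^2 + t - 1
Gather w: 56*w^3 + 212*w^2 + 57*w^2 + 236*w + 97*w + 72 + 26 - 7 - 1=56*w^3 + 269*w^2 + 333*w + 90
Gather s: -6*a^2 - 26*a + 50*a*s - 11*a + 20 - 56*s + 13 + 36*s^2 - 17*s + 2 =-6*a^2 - 37*a + 36*s^2 + s*(50*a - 73) + 35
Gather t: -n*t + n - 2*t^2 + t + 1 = n - 2*t^2 + t*(1 - n) + 1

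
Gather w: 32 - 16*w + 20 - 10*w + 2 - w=54 - 27*w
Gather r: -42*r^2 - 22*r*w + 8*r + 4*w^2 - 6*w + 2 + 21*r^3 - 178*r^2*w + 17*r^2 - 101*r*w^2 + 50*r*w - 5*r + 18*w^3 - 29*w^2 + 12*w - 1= 21*r^3 + r^2*(-178*w - 25) + r*(-101*w^2 + 28*w + 3) + 18*w^3 - 25*w^2 + 6*w + 1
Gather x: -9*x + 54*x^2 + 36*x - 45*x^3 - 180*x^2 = -45*x^3 - 126*x^2 + 27*x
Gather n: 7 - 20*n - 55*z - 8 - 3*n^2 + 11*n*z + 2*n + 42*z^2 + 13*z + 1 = -3*n^2 + n*(11*z - 18) + 42*z^2 - 42*z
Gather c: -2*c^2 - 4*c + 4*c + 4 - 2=2 - 2*c^2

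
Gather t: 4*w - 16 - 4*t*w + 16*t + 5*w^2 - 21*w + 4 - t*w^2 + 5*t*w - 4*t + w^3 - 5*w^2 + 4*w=t*(-w^2 + w + 12) + w^3 - 13*w - 12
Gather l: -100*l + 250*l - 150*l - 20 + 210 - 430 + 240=0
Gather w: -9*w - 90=-9*w - 90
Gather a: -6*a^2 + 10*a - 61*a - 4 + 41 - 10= -6*a^2 - 51*a + 27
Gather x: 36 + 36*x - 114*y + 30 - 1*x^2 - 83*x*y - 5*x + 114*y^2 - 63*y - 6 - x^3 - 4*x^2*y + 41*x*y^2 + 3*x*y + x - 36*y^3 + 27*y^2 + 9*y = -x^3 + x^2*(-4*y - 1) + x*(41*y^2 - 80*y + 32) - 36*y^3 + 141*y^2 - 168*y + 60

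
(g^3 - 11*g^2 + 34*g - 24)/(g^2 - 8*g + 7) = (g^2 - 10*g + 24)/(g - 7)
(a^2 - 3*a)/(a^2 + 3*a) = (a - 3)/(a + 3)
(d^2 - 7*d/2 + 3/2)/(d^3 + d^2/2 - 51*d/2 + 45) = (2*d - 1)/(2*d^2 + 7*d - 30)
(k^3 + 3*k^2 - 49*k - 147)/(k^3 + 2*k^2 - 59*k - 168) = (k - 7)/(k - 8)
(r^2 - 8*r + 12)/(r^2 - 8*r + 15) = (r^2 - 8*r + 12)/(r^2 - 8*r + 15)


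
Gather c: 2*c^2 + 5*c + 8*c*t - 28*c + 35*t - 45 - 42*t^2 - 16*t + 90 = 2*c^2 + c*(8*t - 23) - 42*t^2 + 19*t + 45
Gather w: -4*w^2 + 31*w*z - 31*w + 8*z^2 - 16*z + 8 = -4*w^2 + w*(31*z - 31) + 8*z^2 - 16*z + 8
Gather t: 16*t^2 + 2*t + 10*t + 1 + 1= 16*t^2 + 12*t + 2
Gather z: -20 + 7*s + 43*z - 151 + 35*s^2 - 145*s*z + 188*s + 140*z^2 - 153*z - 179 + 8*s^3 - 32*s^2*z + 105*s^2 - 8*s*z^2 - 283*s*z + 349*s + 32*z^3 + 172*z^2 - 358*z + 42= 8*s^3 + 140*s^2 + 544*s + 32*z^3 + z^2*(312 - 8*s) + z*(-32*s^2 - 428*s - 468) - 308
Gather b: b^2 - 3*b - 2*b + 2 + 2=b^2 - 5*b + 4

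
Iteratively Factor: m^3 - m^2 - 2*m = (m - 2)*(m^2 + m) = (m - 2)*(m + 1)*(m)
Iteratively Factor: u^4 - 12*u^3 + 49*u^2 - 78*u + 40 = (u - 2)*(u^3 - 10*u^2 + 29*u - 20) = (u - 5)*(u - 2)*(u^2 - 5*u + 4) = (u - 5)*(u - 4)*(u - 2)*(u - 1)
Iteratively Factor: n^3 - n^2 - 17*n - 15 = (n - 5)*(n^2 + 4*n + 3) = (n - 5)*(n + 1)*(n + 3)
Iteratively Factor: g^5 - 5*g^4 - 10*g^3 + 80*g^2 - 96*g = (g - 3)*(g^4 - 2*g^3 - 16*g^2 + 32*g) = (g - 3)*(g - 2)*(g^3 - 16*g) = g*(g - 3)*(g - 2)*(g^2 - 16) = g*(g - 4)*(g - 3)*(g - 2)*(g + 4)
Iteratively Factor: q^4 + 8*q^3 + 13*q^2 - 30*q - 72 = (q - 2)*(q^3 + 10*q^2 + 33*q + 36) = (q - 2)*(q + 3)*(q^2 + 7*q + 12) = (q - 2)*(q + 3)*(q + 4)*(q + 3)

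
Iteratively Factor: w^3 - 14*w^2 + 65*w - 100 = (w - 5)*(w^2 - 9*w + 20) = (w - 5)^2*(w - 4)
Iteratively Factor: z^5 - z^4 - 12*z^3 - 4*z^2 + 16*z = (z)*(z^4 - z^3 - 12*z^2 - 4*z + 16) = z*(z - 4)*(z^3 + 3*z^2 - 4) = z*(z - 4)*(z + 2)*(z^2 + z - 2) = z*(z - 4)*(z - 1)*(z + 2)*(z + 2)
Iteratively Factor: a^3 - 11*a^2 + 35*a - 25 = (a - 5)*(a^2 - 6*a + 5) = (a - 5)*(a - 1)*(a - 5)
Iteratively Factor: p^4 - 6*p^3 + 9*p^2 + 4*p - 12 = (p - 3)*(p^3 - 3*p^2 + 4) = (p - 3)*(p - 2)*(p^2 - p - 2) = (p - 3)*(p - 2)^2*(p + 1)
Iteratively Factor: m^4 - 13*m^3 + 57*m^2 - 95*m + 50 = (m - 5)*(m^3 - 8*m^2 + 17*m - 10) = (m - 5)^2*(m^2 - 3*m + 2) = (m - 5)^2*(m - 1)*(m - 2)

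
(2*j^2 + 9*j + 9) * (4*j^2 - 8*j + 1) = 8*j^4 + 20*j^3 - 34*j^2 - 63*j + 9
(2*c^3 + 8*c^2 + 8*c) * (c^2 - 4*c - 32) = 2*c^5 - 88*c^3 - 288*c^2 - 256*c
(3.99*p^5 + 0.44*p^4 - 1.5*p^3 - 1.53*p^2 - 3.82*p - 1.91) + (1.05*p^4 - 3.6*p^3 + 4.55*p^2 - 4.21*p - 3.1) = 3.99*p^5 + 1.49*p^4 - 5.1*p^3 + 3.02*p^2 - 8.03*p - 5.01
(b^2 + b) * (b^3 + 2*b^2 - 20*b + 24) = b^5 + 3*b^4 - 18*b^3 + 4*b^2 + 24*b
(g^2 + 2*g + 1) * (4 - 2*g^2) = -2*g^4 - 4*g^3 + 2*g^2 + 8*g + 4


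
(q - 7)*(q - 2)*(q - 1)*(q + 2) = q^4 - 8*q^3 + 3*q^2 + 32*q - 28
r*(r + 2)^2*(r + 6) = r^4 + 10*r^3 + 28*r^2 + 24*r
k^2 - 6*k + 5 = (k - 5)*(k - 1)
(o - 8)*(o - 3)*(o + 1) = o^3 - 10*o^2 + 13*o + 24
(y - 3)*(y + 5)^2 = y^3 + 7*y^2 - 5*y - 75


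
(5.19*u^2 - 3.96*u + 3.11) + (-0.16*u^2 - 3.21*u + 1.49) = 5.03*u^2 - 7.17*u + 4.6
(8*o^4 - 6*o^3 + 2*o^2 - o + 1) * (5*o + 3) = 40*o^5 - 6*o^4 - 8*o^3 + o^2 + 2*o + 3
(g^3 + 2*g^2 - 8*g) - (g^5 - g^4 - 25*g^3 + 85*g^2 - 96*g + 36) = -g^5 + g^4 + 26*g^3 - 83*g^2 + 88*g - 36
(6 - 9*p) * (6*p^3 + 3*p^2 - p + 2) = -54*p^4 + 9*p^3 + 27*p^2 - 24*p + 12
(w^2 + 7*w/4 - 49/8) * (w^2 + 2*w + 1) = w^4 + 15*w^3/4 - 13*w^2/8 - 21*w/2 - 49/8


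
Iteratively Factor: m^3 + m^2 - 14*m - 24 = (m - 4)*(m^2 + 5*m + 6) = (m - 4)*(m + 3)*(m + 2)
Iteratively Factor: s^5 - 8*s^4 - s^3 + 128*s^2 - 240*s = (s - 3)*(s^4 - 5*s^3 - 16*s^2 + 80*s) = (s - 5)*(s - 3)*(s^3 - 16*s) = (s - 5)*(s - 4)*(s - 3)*(s^2 + 4*s) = s*(s - 5)*(s - 4)*(s - 3)*(s + 4)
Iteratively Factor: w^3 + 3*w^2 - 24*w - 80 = (w + 4)*(w^2 - w - 20) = (w - 5)*(w + 4)*(w + 4)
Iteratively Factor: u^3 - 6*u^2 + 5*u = (u - 1)*(u^2 - 5*u) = (u - 5)*(u - 1)*(u)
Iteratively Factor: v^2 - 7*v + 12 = (v - 3)*(v - 4)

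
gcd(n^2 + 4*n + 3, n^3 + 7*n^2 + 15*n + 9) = n^2 + 4*n + 3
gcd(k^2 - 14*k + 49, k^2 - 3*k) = 1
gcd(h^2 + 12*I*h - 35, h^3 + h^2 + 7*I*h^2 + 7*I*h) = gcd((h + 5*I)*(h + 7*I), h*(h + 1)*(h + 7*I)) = h + 7*I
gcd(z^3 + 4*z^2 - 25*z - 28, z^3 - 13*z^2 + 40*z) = 1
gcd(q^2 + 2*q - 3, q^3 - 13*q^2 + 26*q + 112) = 1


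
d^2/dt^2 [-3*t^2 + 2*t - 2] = -6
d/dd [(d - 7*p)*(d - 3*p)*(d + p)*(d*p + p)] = p*(4*d^3 - 27*d^2*p + 3*d^2 + 22*d*p^2 - 18*d*p + 21*p^3 + 11*p^2)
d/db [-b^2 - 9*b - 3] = -2*b - 9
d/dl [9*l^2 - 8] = 18*l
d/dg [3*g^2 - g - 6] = 6*g - 1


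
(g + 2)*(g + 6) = g^2 + 8*g + 12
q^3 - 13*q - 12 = (q - 4)*(q + 1)*(q + 3)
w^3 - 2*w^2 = w^2*(w - 2)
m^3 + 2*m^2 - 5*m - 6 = (m - 2)*(m + 1)*(m + 3)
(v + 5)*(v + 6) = v^2 + 11*v + 30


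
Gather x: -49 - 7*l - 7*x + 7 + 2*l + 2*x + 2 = -5*l - 5*x - 40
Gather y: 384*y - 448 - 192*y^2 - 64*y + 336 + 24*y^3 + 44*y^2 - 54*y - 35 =24*y^3 - 148*y^2 + 266*y - 147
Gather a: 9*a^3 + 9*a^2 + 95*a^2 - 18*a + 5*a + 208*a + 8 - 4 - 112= 9*a^3 + 104*a^2 + 195*a - 108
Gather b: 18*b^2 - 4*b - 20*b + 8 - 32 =18*b^2 - 24*b - 24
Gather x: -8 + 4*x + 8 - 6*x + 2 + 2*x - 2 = 0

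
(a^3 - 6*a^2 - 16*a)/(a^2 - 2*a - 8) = a*(a - 8)/(a - 4)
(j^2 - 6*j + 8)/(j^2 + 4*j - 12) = (j - 4)/(j + 6)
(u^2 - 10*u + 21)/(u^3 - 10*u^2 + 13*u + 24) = (u - 7)/(u^2 - 7*u - 8)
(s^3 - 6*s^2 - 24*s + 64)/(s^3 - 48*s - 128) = (s - 2)/(s + 4)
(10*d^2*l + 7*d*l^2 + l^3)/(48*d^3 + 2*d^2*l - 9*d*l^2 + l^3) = l*(5*d + l)/(24*d^2 - 11*d*l + l^2)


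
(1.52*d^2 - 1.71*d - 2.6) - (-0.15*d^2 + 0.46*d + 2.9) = 1.67*d^2 - 2.17*d - 5.5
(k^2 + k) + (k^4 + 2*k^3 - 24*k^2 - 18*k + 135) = k^4 + 2*k^3 - 23*k^2 - 17*k + 135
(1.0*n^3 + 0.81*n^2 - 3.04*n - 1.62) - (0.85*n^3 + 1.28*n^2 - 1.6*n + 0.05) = 0.15*n^3 - 0.47*n^2 - 1.44*n - 1.67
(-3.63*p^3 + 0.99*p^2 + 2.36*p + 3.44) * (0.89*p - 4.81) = -3.2307*p^4 + 18.3414*p^3 - 2.6615*p^2 - 8.29*p - 16.5464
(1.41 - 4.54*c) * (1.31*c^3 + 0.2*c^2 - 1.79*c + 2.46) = -5.9474*c^4 + 0.9391*c^3 + 8.4086*c^2 - 13.6923*c + 3.4686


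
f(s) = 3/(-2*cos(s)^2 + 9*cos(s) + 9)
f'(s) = 3*(-4*sin(s)*cos(s) + 9*sin(s))/(-2*cos(s)^2 + 9*cos(s) + 9)^2 = 3*(9 - 4*cos(s))*sin(s)/(9*cos(s) - cos(2*s) + 8)^2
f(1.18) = 0.25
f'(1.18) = 0.14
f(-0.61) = 0.20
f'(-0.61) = -0.04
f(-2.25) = 1.17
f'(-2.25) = -4.11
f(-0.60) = 0.20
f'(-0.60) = -0.04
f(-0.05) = 0.19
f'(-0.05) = -0.00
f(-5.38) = 0.22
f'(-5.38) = 0.08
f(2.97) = -1.66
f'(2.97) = 2.02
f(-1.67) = 0.37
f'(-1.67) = -0.43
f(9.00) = -3.49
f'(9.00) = 21.11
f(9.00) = -3.49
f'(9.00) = 21.11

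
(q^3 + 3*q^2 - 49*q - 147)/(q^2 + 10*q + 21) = q - 7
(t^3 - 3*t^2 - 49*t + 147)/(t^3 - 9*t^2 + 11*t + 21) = (t + 7)/(t + 1)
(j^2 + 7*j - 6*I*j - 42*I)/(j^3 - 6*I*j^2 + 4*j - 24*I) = (j + 7)/(j^2 + 4)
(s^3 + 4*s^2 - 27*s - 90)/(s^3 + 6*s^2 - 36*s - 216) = (s^2 - 2*s - 15)/(s^2 - 36)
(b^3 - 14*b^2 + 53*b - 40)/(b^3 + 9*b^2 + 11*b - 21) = (b^2 - 13*b + 40)/(b^2 + 10*b + 21)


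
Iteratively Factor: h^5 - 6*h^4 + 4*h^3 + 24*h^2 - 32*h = (h - 2)*(h^4 - 4*h^3 - 4*h^2 + 16*h) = (h - 4)*(h - 2)*(h^3 - 4*h) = h*(h - 4)*(h - 2)*(h^2 - 4) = h*(h - 4)*(h - 2)^2*(h + 2)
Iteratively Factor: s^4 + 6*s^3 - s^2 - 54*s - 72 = (s + 3)*(s^3 + 3*s^2 - 10*s - 24) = (s - 3)*(s + 3)*(s^2 + 6*s + 8) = (s - 3)*(s + 3)*(s + 4)*(s + 2)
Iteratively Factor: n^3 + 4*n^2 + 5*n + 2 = (n + 2)*(n^2 + 2*n + 1) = (n + 1)*(n + 2)*(n + 1)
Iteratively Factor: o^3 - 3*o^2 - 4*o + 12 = (o - 2)*(o^2 - o - 6) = (o - 3)*(o - 2)*(o + 2)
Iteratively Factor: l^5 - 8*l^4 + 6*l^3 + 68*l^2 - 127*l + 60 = (l - 1)*(l^4 - 7*l^3 - l^2 + 67*l - 60) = (l - 1)*(l + 3)*(l^3 - 10*l^2 + 29*l - 20) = (l - 5)*(l - 1)*(l + 3)*(l^2 - 5*l + 4) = (l - 5)*(l - 1)^2*(l + 3)*(l - 4)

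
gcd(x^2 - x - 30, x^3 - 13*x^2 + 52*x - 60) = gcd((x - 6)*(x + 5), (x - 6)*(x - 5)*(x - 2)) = x - 6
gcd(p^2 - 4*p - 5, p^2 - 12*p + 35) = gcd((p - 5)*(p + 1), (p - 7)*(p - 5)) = p - 5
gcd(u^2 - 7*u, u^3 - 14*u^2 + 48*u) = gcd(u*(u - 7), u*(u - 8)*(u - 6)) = u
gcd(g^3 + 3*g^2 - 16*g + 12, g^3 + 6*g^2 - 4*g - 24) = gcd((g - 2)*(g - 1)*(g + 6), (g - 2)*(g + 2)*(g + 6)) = g^2 + 4*g - 12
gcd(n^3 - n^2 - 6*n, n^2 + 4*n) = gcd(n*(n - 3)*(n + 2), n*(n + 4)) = n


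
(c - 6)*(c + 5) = c^2 - c - 30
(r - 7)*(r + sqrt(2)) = r^2 - 7*r + sqrt(2)*r - 7*sqrt(2)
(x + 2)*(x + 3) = x^2 + 5*x + 6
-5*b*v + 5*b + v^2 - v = (-5*b + v)*(v - 1)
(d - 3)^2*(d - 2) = d^3 - 8*d^2 + 21*d - 18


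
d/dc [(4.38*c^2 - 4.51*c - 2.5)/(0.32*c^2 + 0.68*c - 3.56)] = (4.4216*c^2 - 29.5856*c + 17.7556)/(0.1024*c^4 + 0.4352*c^3 - 1.816*c^2 - 4.8416*c + 12.6736)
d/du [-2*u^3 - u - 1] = -6*u^2 - 1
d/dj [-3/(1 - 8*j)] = -24/(8*j - 1)^2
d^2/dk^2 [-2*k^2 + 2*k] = -4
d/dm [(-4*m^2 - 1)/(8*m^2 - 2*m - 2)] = (4*m^2 + 16*m - 1)/(2*(16*m^4 - 8*m^3 - 7*m^2 + 2*m + 1))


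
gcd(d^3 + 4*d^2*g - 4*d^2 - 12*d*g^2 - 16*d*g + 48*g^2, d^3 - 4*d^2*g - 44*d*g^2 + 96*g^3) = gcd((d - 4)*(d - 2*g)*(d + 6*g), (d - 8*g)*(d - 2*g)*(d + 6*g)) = d^2 + 4*d*g - 12*g^2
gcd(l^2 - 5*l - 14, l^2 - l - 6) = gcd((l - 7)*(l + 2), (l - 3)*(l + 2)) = l + 2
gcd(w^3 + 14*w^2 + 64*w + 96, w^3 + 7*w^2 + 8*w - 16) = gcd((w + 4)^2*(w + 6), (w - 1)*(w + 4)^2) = w^2 + 8*w + 16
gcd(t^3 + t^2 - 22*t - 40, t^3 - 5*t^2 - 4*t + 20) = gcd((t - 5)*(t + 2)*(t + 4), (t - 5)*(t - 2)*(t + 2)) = t^2 - 3*t - 10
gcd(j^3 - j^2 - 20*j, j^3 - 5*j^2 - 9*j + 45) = j - 5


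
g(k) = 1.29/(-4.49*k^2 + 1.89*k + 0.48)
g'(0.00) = -10.58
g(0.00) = 2.69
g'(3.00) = 0.03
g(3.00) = -0.04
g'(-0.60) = -1.82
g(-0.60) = -0.57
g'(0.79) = 9.77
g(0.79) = -1.56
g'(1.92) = 0.13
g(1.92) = -0.10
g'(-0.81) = -0.74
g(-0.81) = -0.32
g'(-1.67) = -0.09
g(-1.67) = -0.08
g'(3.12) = 0.02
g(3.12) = -0.03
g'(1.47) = 0.35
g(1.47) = -0.20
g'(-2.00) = -0.06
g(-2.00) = -0.06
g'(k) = 1.29*(8.98*k - 1.89)/(-4.49*k^2 + 1.89*k + 0.48)^2 = (11.5842*k - 2.4381)/(-4.49*k^2 + 1.89*k + 0.48)^2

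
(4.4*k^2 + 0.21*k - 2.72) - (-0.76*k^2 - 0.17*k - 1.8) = 5.16*k^2 + 0.38*k - 0.92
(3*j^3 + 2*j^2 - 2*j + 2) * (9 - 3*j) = -9*j^4 + 21*j^3 + 24*j^2 - 24*j + 18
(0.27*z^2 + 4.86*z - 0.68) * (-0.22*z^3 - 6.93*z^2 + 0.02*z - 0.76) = -0.0594*z^5 - 2.9403*z^4 - 33.5248*z^3 + 4.6044*z^2 - 3.7072*z + 0.5168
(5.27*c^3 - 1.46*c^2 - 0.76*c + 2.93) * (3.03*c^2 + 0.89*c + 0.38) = 15.9681*c^5 + 0.2665*c^4 - 1.5996*c^3 + 7.6467*c^2 + 2.3189*c + 1.1134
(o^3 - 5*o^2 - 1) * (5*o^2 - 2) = 5*o^5 - 25*o^4 - 2*o^3 + 5*o^2 + 2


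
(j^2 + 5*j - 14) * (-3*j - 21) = -3*j^3 - 36*j^2 - 63*j + 294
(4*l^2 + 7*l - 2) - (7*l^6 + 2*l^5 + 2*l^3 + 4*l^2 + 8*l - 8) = -7*l^6 - 2*l^5 - 2*l^3 - l + 6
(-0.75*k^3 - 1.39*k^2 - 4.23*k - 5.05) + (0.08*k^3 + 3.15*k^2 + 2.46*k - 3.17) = -0.67*k^3 + 1.76*k^2 - 1.77*k - 8.22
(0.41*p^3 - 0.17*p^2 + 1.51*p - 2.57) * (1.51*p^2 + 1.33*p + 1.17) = 0.6191*p^5 + 0.2886*p^4 + 2.5337*p^3 - 2.0713*p^2 - 1.6514*p - 3.0069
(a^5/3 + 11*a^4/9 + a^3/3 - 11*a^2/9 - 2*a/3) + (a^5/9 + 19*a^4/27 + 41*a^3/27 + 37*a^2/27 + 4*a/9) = 4*a^5/9 + 52*a^4/27 + 50*a^3/27 + 4*a^2/27 - 2*a/9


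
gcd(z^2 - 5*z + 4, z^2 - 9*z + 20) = z - 4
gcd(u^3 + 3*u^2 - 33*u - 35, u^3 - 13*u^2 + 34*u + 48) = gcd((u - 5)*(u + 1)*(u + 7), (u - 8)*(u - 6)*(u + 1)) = u + 1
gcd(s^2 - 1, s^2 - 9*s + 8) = s - 1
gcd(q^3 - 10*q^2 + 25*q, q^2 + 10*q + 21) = 1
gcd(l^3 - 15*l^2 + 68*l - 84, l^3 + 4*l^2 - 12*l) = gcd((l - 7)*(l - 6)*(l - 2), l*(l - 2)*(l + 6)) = l - 2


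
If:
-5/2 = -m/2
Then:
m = 5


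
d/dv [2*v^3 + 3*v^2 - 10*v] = 6*v^2 + 6*v - 10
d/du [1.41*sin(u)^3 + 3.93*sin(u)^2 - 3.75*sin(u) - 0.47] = (4.23*sin(u)^2 + 7.86*sin(u) - 3.75)*cos(u)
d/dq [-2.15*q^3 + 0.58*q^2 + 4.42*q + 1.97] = -6.45*q^2 + 1.16*q + 4.42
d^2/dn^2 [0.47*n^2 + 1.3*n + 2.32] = 0.940000000000000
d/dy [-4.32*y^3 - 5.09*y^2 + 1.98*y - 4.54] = -12.96*y^2 - 10.18*y + 1.98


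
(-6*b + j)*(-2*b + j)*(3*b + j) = 36*b^3 - 12*b^2*j - 5*b*j^2 + j^3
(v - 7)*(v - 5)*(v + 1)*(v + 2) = v^4 - 9*v^3 + v^2 + 81*v + 70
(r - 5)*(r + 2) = r^2 - 3*r - 10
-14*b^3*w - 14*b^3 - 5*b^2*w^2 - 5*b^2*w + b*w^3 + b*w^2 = (-7*b + w)*(2*b + w)*(b*w + b)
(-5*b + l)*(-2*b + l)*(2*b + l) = 20*b^3 - 4*b^2*l - 5*b*l^2 + l^3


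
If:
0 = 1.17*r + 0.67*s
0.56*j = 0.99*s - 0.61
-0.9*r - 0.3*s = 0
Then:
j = -1.09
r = 0.00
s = 0.00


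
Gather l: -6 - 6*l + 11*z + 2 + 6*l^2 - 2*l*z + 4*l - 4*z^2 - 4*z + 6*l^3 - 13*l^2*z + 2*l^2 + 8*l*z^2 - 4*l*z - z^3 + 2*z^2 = 6*l^3 + l^2*(8 - 13*z) + l*(8*z^2 - 6*z - 2) - z^3 - 2*z^2 + 7*z - 4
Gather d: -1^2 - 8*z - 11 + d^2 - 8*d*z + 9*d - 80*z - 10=d^2 + d*(9 - 8*z) - 88*z - 22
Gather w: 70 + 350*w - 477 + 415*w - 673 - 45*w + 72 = 720*w - 1008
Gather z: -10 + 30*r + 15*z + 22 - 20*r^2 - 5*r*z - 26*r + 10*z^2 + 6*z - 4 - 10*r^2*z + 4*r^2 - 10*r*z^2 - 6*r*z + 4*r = -16*r^2 + 8*r + z^2*(10 - 10*r) + z*(-10*r^2 - 11*r + 21) + 8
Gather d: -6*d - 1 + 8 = 7 - 6*d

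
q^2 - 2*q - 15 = (q - 5)*(q + 3)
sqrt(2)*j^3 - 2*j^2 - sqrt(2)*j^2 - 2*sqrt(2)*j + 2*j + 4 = (j - 2)*(j - sqrt(2))*(sqrt(2)*j + sqrt(2))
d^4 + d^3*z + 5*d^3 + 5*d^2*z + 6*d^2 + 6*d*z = d*(d + 2)*(d + 3)*(d + z)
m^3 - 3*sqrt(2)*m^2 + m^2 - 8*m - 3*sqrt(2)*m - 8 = (m + 1)*(m - 4*sqrt(2))*(m + sqrt(2))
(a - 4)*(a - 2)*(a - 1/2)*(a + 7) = a^4 + a^3/2 - 69*a^2/2 + 73*a - 28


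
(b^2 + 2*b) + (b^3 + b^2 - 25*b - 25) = b^3 + 2*b^2 - 23*b - 25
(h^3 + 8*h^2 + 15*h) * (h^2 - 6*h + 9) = h^5 + 2*h^4 - 24*h^3 - 18*h^2 + 135*h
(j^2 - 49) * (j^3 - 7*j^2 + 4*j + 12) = j^5 - 7*j^4 - 45*j^3 + 355*j^2 - 196*j - 588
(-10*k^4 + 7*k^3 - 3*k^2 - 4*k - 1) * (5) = -50*k^4 + 35*k^3 - 15*k^2 - 20*k - 5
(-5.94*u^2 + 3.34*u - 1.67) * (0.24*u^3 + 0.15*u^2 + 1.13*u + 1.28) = -1.4256*u^5 - 0.0894*u^4 - 6.612*u^3 - 4.0795*u^2 + 2.3881*u - 2.1376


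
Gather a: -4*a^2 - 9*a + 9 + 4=-4*a^2 - 9*a + 13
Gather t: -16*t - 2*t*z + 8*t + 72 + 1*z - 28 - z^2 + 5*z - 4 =t*(-2*z - 8) - z^2 + 6*z + 40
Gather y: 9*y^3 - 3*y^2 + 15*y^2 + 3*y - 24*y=9*y^3 + 12*y^2 - 21*y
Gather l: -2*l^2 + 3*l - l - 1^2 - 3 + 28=-2*l^2 + 2*l + 24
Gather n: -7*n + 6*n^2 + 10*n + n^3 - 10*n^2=n^3 - 4*n^2 + 3*n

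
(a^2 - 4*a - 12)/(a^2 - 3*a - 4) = (-a^2 + 4*a + 12)/(-a^2 + 3*a + 4)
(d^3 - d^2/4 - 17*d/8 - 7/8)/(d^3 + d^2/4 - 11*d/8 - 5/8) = (4*d - 7)/(4*d - 5)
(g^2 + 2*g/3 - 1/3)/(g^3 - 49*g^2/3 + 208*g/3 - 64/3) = (g + 1)/(g^2 - 16*g + 64)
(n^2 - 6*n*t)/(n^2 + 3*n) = (n - 6*t)/(n + 3)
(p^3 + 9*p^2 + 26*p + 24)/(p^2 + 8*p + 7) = (p^3 + 9*p^2 + 26*p + 24)/(p^2 + 8*p + 7)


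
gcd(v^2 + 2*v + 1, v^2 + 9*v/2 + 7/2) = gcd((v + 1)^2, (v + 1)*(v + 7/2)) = v + 1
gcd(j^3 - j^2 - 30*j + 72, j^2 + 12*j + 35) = 1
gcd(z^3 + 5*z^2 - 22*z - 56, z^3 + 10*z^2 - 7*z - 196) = z^2 + 3*z - 28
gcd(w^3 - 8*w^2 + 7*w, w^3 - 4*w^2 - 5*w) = w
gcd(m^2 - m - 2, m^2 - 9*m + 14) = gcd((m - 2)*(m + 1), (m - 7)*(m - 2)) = m - 2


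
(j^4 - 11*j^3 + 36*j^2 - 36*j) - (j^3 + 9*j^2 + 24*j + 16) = j^4 - 12*j^3 + 27*j^2 - 60*j - 16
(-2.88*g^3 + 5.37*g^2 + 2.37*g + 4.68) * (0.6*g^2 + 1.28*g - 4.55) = -1.728*g^5 - 0.4644*g^4 + 21.3996*g^3 - 18.5919*g^2 - 4.7931*g - 21.294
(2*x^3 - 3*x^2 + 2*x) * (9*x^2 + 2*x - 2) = 18*x^5 - 23*x^4 + 8*x^3 + 10*x^2 - 4*x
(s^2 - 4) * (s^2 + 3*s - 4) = s^4 + 3*s^3 - 8*s^2 - 12*s + 16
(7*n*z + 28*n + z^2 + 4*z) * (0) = 0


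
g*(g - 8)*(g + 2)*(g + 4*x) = g^4 + 4*g^3*x - 6*g^3 - 24*g^2*x - 16*g^2 - 64*g*x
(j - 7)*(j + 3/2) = j^2 - 11*j/2 - 21/2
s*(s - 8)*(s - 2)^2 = s^4 - 12*s^3 + 36*s^2 - 32*s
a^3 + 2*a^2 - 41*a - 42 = (a - 6)*(a + 1)*(a + 7)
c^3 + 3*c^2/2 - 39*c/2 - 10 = (c - 4)*(c + 1/2)*(c + 5)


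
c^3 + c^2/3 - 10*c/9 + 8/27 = (c - 2/3)*(c - 1/3)*(c + 4/3)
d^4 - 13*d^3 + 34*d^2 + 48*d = d*(d - 8)*(d - 6)*(d + 1)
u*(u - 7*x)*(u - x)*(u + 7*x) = u^4 - u^3*x - 49*u^2*x^2 + 49*u*x^3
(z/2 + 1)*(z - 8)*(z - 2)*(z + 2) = z^4/2 - 3*z^3 - 10*z^2 + 12*z + 32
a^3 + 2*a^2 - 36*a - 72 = (a - 6)*(a + 2)*(a + 6)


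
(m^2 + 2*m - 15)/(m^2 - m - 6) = (m + 5)/(m + 2)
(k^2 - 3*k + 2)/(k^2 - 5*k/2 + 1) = 2*(k - 1)/(2*k - 1)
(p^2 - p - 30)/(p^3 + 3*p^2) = (p^2 - p - 30)/(p^2*(p + 3))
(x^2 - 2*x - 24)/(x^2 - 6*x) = (x + 4)/x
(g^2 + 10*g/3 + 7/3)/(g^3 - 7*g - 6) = (g + 7/3)/(g^2 - g - 6)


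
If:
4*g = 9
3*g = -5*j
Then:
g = 9/4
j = -27/20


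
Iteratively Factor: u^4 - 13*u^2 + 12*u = (u - 1)*(u^3 + u^2 - 12*u) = (u - 3)*(u - 1)*(u^2 + 4*u) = u*(u - 3)*(u - 1)*(u + 4)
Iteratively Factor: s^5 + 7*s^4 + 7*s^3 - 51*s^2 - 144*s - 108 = (s + 2)*(s^4 + 5*s^3 - 3*s^2 - 45*s - 54) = (s - 3)*(s + 2)*(s^3 + 8*s^2 + 21*s + 18) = (s - 3)*(s + 2)*(s + 3)*(s^2 + 5*s + 6) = (s - 3)*(s + 2)^2*(s + 3)*(s + 3)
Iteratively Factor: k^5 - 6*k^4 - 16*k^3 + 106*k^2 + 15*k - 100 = (k - 5)*(k^4 - k^3 - 21*k^2 + k + 20) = (k - 5)*(k + 4)*(k^3 - 5*k^2 - k + 5) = (k - 5)*(k + 1)*(k + 4)*(k^2 - 6*k + 5) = (k - 5)*(k - 1)*(k + 1)*(k + 4)*(k - 5)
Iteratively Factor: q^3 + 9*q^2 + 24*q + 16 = (q + 1)*(q^2 + 8*q + 16) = (q + 1)*(q + 4)*(q + 4)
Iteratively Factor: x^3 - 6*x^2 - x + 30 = (x + 2)*(x^2 - 8*x + 15) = (x - 5)*(x + 2)*(x - 3)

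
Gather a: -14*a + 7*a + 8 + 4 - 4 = 8 - 7*a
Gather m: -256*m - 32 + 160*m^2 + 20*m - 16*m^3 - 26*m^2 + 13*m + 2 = -16*m^3 + 134*m^2 - 223*m - 30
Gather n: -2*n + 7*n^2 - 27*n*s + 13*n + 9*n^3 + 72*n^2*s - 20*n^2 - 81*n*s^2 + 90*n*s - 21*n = 9*n^3 + n^2*(72*s - 13) + n*(-81*s^2 + 63*s - 10)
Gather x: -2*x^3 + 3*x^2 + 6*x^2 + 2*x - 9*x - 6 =-2*x^3 + 9*x^2 - 7*x - 6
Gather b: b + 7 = b + 7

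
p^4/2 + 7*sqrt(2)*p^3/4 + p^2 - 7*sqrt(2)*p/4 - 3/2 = (p/2 + 1/2)*(p - 1)*(p + sqrt(2)/2)*(p + 3*sqrt(2))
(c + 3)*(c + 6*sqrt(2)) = c^2 + 3*c + 6*sqrt(2)*c + 18*sqrt(2)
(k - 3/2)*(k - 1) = k^2 - 5*k/2 + 3/2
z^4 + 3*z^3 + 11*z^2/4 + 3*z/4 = z*(z + 1/2)*(z + 1)*(z + 3/2)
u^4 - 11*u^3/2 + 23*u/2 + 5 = (u - 5)*(u - 2)*(u + 1/2)*(u + 1)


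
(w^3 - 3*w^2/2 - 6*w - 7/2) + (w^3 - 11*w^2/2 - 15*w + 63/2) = 2*w^3 - 7*w^2 - 21*w + 28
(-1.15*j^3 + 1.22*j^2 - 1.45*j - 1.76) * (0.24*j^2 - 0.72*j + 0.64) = -0.276*j^5 + 1.1208*j^4 - 1.9624*j^3 + 1.4024*j^2 + 0.3392*j - 1.1264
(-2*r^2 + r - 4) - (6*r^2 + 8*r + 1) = -8*r^2 - 7*r - 5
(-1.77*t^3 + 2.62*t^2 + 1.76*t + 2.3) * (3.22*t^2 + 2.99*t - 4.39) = -5.6994*t^5 + 3.1441*t^4 + 21.2713*t^3 + 1.1666*t^2 - 0.849399999999999*t - 10.097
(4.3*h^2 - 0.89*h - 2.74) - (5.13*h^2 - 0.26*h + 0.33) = -0.83*h^2 - 0.63*h - 3.07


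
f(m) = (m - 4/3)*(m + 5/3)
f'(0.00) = 0.33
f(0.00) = -2.22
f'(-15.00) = -29.67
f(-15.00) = 217.78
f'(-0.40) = -0.47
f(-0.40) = -2.20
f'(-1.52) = -2.71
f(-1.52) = -0.42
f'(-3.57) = -6.81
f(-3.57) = 9.33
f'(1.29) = 2.91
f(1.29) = -0.13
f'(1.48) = 3.29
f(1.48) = 0.46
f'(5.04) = 10.41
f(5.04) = 24.86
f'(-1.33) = -2.33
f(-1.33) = -0.90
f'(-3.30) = -6.27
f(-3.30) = 7.57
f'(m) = 2*m + 1/3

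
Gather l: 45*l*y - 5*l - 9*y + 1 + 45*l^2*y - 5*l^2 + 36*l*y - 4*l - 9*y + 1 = l^2*(45*y - 5) + l*(81*y - 9) - 18*y + 2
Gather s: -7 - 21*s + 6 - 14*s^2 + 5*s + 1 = -14*s^2 - 16*s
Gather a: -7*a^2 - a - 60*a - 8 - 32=-7*a^2 - 61*a - 40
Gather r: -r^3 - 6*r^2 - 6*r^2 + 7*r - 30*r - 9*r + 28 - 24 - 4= -r^3 - 12*r^2 - 32*r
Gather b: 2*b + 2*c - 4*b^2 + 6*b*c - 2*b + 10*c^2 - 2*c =-4*b^2 + 6*b*c + 10*c^2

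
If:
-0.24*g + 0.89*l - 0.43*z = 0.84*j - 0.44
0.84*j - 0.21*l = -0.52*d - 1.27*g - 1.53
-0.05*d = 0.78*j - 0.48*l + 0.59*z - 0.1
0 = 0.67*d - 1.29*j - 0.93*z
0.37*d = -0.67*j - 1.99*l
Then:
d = -0.32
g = -2.70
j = 2.29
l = -0.71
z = -3.40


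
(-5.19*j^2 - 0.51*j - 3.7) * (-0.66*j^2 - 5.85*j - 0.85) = 3.4254*j^4 + 30.6981*j^3 + 9.837*j^2 + 22.0785*j + 3.145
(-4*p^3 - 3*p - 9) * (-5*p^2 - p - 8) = 20*p^5 + 4*p^4 + 47*p^3 + 48*p^2 + 33*p + 72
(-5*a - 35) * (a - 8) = -5*a^2 + 5*a + 280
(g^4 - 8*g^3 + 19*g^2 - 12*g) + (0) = g^4 - 8*g^3 + 19*g^2 - 12*g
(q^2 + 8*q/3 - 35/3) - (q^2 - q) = 11*q/3 - 35/3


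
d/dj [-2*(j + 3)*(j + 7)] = -4*j - 20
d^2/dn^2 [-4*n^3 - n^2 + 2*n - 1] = -24*n - 2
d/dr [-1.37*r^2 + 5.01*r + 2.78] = 5.01 - 2.74*r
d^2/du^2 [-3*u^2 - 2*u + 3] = -6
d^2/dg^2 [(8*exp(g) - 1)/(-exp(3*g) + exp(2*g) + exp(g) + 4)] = (-32*exp(6*g) + 33*exp(5*g) - 51*exp(4*g) - 406*exp(3*g) + 231*exp(2*g) + 17*exp(g) - 132)*exp(g)/(exp(9*g) - 3*exp(8*g) - 7*exp(6*g) + 24*exp(5*g) + 9*exp(4*g) + 23*exp(3*g) - 60*exp(2*g) - 48*exp(g) - 64)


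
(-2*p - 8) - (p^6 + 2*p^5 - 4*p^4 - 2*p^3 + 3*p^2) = -p^6 - 2*p^5 + 4*p^4 + 2*p^3 - 3*p^2 - 2*p - 8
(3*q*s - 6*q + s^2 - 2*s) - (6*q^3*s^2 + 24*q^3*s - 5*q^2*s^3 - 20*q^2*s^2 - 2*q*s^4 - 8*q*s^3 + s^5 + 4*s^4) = -6*q^3*s^2 - 24*q^3*s + 5*q^2*s^3 + 20*q^2*s^2 + 2*q*s^4 + 8*q*s^3 + 3*q*s - 6*q - s^5 - 4*s^4 + s^2 - 2*s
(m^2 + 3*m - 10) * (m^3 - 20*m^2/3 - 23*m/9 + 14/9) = m^5 - 11*m^4/3 - 293*m^3/9 + 545*m^2/9 + 272*m/9 - 140/9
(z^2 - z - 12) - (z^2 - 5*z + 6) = 4*z - 18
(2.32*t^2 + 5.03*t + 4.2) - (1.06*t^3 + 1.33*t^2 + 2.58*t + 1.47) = -1.06*t^3 + 0.99*t^2 + 2.45*t + 2.73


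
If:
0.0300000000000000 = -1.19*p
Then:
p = -0.03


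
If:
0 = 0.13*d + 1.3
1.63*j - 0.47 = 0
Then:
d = -10.00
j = 0.29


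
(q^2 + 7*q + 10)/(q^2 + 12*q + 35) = (q + 2)/(q + 7)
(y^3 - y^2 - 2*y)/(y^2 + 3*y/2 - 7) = 2*y*(y + 1)/(2*y + 7)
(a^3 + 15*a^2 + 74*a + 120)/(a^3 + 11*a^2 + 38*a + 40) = (a + 6)/(a + 2)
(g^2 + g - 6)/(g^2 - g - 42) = (-g^2 - g + 6)/(-g^2 + g + 42)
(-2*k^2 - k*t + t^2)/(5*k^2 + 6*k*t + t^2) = (-2*k + t)/(5*k + t)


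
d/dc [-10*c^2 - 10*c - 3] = -20*c - 10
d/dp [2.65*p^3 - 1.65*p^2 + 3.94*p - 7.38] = 7.95*p^2 - 3.3*p + 3.94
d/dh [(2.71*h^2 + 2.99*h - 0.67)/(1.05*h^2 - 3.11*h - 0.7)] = (-11.5676*h^2 - 2.387*h - 4.1767)/(1.1025*h^4 - 6.531*h^3 + 8.2021*h^2 + 4.354*h + 0.49)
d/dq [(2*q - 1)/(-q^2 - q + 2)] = (-2*q^2 - 2*q + (2*q - 1)*(2*q + 1) + 4)/(q^2 + q - 2)^2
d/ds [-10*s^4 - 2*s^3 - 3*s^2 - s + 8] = -40*s^3 - 6*s^2 - 6*s - 1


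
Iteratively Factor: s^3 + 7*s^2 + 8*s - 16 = (s + 4)*(s^2 + 3*s - 4) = (s + 4)^2*(s - 1)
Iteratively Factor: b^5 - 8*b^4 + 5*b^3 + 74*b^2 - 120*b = (b - 4)*(b^4 - 4*b^3 - 11*b^2 + 30*b) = (b - 4)*(b - 2)*(b^3 - 2*b^2 - 15*b) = b*(b - 4)*(b - 2)*(b^2 - 2*b - 15) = b*(b - 4)*(b - 2)*(b + 3)*(b - 5)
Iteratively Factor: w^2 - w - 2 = (w + 1)*(w - 2)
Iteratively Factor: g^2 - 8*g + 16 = (g - 4)*(g - 4)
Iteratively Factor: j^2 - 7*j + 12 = (j - 3)*(j - 4)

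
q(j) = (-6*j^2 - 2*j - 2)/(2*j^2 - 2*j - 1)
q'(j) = (2 - 4*j)*(-6*j^2 - 2*j - 2)/(2*j^2 - 2*j - 1)^2 + (-12*j - 2)/(2*j^2 - 2*j - 1) = 2*(8*j^2 + 10*j - 1)/(4*j^4 - 8*j^3 + 4*j + 1)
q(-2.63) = -2.11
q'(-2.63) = 0.17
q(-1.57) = -1.93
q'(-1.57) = 0.12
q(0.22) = 2.03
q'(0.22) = 1.76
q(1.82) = -12.85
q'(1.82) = 22.19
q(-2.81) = -2.14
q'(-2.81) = 0.16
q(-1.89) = -1.98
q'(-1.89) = 0.18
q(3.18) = -5.37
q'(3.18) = 1.35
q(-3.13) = -2.19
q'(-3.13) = 0.15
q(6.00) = -3.90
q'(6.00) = 0.20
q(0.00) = 2.00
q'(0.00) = -2.00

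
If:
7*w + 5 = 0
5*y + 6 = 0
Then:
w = -5/7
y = -6/5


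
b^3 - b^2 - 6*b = b*(b - 3)*(b + 2)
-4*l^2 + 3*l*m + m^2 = (-l + m)*(4*l + m)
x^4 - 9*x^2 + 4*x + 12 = (x - 2)^2*(x + 1)*(x + 3)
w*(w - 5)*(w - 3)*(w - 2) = w^4 - 10*w^3 + 31*w^2 - 30*w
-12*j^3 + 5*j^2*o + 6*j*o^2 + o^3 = (-j + o)*(3*j + o)*(4*j + o)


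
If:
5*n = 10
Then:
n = 2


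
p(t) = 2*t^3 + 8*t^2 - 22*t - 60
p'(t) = 6*t^2 + 16*t - 22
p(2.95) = -3.94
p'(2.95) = 77.42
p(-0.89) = -35.49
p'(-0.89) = -31.49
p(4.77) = 234.15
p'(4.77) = 190.84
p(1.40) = -69.63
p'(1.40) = 12.16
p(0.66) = -70.46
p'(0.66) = -8.83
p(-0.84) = -37.06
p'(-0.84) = -31.21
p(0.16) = -63.31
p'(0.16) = -19.29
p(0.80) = -71.46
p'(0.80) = -5.36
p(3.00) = 0.00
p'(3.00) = 80.00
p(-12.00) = -2100.00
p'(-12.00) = 650.00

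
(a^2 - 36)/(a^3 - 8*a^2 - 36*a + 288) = 1/(a - 8)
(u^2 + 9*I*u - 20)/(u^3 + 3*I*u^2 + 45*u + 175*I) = (u + 4*I)/(u^2 - 2*I*u + 35)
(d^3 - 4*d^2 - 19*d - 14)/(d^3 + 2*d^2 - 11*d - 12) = (d^2 - 5*d - 14)/(d^2 + d - 12)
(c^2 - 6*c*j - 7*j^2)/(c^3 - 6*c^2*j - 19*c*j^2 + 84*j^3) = (c + j)/(c^2 + c*j - 12*j^2)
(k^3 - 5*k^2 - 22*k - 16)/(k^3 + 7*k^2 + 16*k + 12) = (k^2 - 7*k - 8)/(k^2 + 5*k + 6)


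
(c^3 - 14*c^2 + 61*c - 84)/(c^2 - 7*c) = c - 7 + 12/c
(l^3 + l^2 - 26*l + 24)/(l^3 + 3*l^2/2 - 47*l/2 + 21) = 2*(l - 4)/(2*l - 7)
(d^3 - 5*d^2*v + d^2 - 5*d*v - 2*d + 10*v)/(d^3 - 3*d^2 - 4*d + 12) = (d^2 - 5*d*v - d + 5*v)/(d^2 - 5*d + 6)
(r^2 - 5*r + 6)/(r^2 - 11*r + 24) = (r - 2)/(r - 8)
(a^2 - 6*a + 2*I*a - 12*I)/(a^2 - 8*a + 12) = (a + 2*I)/(a - 2)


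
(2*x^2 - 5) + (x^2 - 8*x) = 3*x^2 - 8*x - 5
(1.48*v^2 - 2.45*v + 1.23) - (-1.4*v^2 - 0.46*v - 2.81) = 2.88*v^2 - 1.99*v + 4.04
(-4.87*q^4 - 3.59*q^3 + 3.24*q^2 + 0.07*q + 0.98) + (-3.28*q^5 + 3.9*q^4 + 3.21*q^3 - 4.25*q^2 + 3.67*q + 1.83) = -3.28*q^5 - 0.97*q^4 - 0.38*q^3 - 1.01*q^2 + 3.74*q + 2.81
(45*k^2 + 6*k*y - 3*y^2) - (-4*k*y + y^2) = 45*k^2 + 10*k*y - 4*y^2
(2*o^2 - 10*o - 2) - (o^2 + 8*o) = o^2 - 18*o - 2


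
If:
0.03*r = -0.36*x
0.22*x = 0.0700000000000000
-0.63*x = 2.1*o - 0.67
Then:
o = 0.22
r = -3.82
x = 0.32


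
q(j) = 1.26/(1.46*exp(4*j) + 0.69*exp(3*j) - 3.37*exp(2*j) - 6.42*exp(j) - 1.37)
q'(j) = 1.26*(-5.84*exp(4*j) - 2.07*exp(3*j) + 6.74*exp(2*j) + 6.42*exp(j))/(1.46*exp(4*j) + 0.69*exp(3*j) - 3.37*exp(2*j) - 6.42*exp(j) - 1.37)^2 = (-7.3584*exp(3*j) - 2.6082*exp(2*j) + 8.4924*exp(j) + 8.0892)*exp(j)/(-1.46*exp(4*j) - 0.69*exp(3*j) + 3.37*exp(2*j) + 6.42*exp(j) + 1.37)^2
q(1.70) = 0.00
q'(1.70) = -0.00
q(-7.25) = -0.92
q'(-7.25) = 0.00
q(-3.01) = -0.74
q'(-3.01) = 0.15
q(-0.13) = -0.15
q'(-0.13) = 0.11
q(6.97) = 0.00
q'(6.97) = -0.00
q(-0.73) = -0.25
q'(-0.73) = 0.20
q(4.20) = 0.00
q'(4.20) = -0.00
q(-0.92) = -0.29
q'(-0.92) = 0.22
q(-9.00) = -0.92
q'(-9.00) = 0.00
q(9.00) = 0.00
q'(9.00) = 0.00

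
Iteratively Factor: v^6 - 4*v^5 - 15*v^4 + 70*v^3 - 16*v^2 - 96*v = (v - 3)*(v^5 - v^4 - 18*v^3 + 16*v^2 + 32*v) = (v - 3)*(v + 4)*(v^4 - 5*v^3 + 2*v^2 + 8*v) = (v - 3)*(v + 1)*(v + 4)*(v^3 - 6*v^2 + 8*v) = v*(v - 3)*(v + 1)*(v + 4)*(v^2 - 6*v + 8) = v*(v - 4)*(v - 3)*(v + 1)*(v + 4)*(v - 2)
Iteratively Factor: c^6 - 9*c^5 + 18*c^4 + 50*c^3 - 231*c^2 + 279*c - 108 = (c - 1)*(c^5 - 8*c^4 + 10*c^3 + 60*c^2 - 171*c + 108) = (c - 3)*(c - 1)*(c^4 - 5*c^3 - 5*c^2 + 45*c - 36) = (c - 4)*(c - 3)*(c - 1)*(c^3 - c^2 - 9*c + 9) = (c - 4)*(c - 3)^2*(c - 1)*(c^2 + 2*c - 3) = (c - 4)*(c - 3)^2*(c - 1)^2*(c + 3)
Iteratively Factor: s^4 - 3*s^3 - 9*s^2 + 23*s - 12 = (s + 3)*(s^3 - 6*s^2 + 9*s - 4) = (s - 4)*(s + 3)*(s^2 - 2*s + 1) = (s - 4)*(s - 1)*(s + 3)*(s - 1)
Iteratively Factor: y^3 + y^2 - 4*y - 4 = (y + 1)*(y^2 - 4) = (y - 2)*(y + 1)*(y + 2)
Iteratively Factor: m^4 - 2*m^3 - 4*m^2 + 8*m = (m - 2)*(m^3 - 4*m) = (m - 2)*(m + 2)*(m^2 - 2*m) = m*(m - 2)*(m + 2)*(m - 2)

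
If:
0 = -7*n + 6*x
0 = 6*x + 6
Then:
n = -6/7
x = -1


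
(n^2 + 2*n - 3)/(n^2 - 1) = (n + 3)/(n + 1)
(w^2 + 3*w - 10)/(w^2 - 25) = (w - 2)/(w - 5)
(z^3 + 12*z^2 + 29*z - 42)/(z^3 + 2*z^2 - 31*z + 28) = (z + 6)/(z - 4)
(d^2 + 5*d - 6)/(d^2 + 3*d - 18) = (d - 1)/(d - 3)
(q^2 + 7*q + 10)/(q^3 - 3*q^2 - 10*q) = (q + 5)/(q*(q - 5))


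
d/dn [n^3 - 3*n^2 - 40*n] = 3*n^2 - 6*n - 40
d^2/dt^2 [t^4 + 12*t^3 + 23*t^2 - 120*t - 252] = 12*t^2 + 72*t + 46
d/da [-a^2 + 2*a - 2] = 2 - 2*a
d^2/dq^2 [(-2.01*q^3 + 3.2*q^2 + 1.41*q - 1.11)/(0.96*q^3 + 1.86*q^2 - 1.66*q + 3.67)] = (13.076352*q^6 - 11.42208*q^5 + 118.407168*q^4 - 139.17714*q^3 - 129.631212*q^2 - 176.156658*q + 112.417696)/(0.884736*q^9 + 5.142528*q^8 + 5.37408*q^7 - 1.202904*q^6 + 30.026232*q^5 + 18.375372*q^4 - 33.772816*q^3 + 105.495618*q^2 - 67.075122*q + 49.430863)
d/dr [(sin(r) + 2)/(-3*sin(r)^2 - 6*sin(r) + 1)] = (3*sin(r)^2 + 12*sin(r) + 13)*cos(r)/(3*sin(r)^2 + 6*sin(r) - 1)^2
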